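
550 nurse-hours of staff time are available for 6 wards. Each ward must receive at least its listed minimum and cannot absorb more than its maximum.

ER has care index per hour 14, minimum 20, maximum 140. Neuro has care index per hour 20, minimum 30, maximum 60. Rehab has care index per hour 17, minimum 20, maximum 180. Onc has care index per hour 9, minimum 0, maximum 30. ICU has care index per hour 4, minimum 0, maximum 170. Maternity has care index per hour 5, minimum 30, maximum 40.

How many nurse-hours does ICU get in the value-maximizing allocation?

100

Meeting every minimum uses 20+30+20+0+0+30 = 100 nurse-hours, leaving 450.
Order the wards by care index per hour: Neuro 20 > Rehab 17 > ER 14 > Onc 9 > Maternity 5 > ICU 4.
Give Neuro 30 more to hit its cap of 60 → 420 left.
Rehab takes 160 more to reach its cap of 180 → 260 left.
ER: +120 to 140 (cap) → 140 left.
Give Onc 30 more to hit its cap of 30 → 110 left.
Give Maternity 10 more to hit its cap of 40 → 100 left.
ICU: +100 (room for 170) → 100. Pool exhausted.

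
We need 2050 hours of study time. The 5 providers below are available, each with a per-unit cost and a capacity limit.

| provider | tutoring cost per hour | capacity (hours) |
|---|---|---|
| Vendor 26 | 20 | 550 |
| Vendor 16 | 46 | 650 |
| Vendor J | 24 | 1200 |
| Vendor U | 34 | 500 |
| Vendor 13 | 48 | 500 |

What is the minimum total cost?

50000

Use providers in increasing cost order.
Take 550 from Vendor 26 at 20 → need 1500 more.
Vendor J (24): use full 1200 → 300 hours to go.
Vendor U (34): take the remaining 300 → done.
Vendor 16, Vendor 13: unused.
Cost = 550×20 + 1200×24 + 300×34 = 50000.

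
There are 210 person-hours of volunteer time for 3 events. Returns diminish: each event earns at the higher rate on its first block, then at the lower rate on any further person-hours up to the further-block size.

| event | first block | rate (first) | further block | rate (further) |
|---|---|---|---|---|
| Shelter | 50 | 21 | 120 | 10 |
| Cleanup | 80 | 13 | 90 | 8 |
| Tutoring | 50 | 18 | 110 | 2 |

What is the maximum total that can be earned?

Rank every tier by rate: Shelter/T1 21 > Tutoring/T1 18 > Cleanup/T1 13 > Shelter/T2 10 > Cleanup/T2 8 > Tutoring/T2 2.
Shelter T1 at 21: fill all 50 — 160 left.
Tutoring/T1 (18): +50 — 110 left.
Cleanup T1 at 13: fill all 80 — 30 left.
Shelter T2 at 10: only 30 left, fill 30.
Total = 21×50 + 18×50 + 13×80 + 10×30 = 3290.

3290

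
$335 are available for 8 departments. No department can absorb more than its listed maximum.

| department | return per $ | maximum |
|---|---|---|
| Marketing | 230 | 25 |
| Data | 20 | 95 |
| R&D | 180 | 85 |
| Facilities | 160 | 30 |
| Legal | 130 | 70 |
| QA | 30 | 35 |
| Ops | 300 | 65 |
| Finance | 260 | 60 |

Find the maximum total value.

Highest return per $ first: Ops 300 > Finance 260 > Marketing 230 > R&D 180 > Facilities 160 > Legal 130 > QA 30 > Data 20.
Ops: +65 to 65 (cap) — 270 left.
Finance: +60 to 60 (cap) — 210 left.
Give Marketing 25 to hit its cap of 25 — 185 left.
Give R&D 85 to hit its cap of 85 — 100 left.
Facilities takes 30 to reach its cap of 30 — 70 left.
Legal takes 70 to reach its cap of 70 — 0 left.
Total = 230×25 + 180×85 + 160×30 + 130×70 + 300×65 + 260×60 = 70050.

70050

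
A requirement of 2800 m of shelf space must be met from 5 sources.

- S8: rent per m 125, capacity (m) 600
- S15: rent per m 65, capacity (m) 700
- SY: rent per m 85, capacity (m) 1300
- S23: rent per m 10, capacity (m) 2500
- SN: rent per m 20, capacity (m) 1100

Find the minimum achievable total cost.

Use sources in increasing cost order.
S23 at 10: take all 2500 m — 300 still needed.
Take 300 from SN at 20 to finish.
S15, SY, S8: unused.
Cost = 2500×10 + 300×20 = 31000.

31000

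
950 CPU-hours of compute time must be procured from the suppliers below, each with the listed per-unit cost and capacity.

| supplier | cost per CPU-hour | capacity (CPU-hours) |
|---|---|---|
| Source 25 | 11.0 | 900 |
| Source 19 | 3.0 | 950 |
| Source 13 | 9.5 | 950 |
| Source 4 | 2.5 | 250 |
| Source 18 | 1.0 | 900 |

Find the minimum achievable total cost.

Fill from the cheapest supplier first.
Source 18 (1.0): use full 900 — 50 CPU-hours to go.
Source 4 at 2.5: take 50 of its 250 — requirement met.
Source 19, Source 13, Source 25: unused.
Cost = 900×1.0 + 50×2.5 = 1025.

1025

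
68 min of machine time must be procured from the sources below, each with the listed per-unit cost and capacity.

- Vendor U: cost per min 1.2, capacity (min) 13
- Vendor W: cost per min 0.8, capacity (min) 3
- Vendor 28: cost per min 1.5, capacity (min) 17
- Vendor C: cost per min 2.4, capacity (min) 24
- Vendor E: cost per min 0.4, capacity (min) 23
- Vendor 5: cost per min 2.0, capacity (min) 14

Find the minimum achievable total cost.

76.7

Use sources in increasing cost order.
Take 23 from Vendor E at 0.4 → need 45 more.
Take 3 from Vendor W at 0.8 → need 42 more.
Vendor U (1.2): use full 13 → 29 min to go.
Vendor 28 (1.5): use full 17 → 12 min to go.
Vendor 5 at 2.0: take 12 of its 14 → requirement met.
Vendor C: unused.
Cost = 23×0.4 + 3×0.8 + 13×1.2 + 17×1.5 + 12×2.0 = 76.7.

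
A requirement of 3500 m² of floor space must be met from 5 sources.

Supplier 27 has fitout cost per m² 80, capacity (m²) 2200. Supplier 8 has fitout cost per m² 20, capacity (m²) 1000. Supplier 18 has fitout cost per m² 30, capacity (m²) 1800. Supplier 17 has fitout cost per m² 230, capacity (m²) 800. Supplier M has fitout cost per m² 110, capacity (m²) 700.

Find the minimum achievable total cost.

130000

Fill from the cheapest source first.
Supplier 8 at 20: take all 1000 m² ; 2500 still needed.
Supplier 18 at 30: take all 1800 m² ; 700 still needed.
Take 700 from Supplier 27 at 80 to finish.
Supplier M, Supplier 17: unused.
Cost = 1000×20 + 1800×30 + 700×80 = 130000.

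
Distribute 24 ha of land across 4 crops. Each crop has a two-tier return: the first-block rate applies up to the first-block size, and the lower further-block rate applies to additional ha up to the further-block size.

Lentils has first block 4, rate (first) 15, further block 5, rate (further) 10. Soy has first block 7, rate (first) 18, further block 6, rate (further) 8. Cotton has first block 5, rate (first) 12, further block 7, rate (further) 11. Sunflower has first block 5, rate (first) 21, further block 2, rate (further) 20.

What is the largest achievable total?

Rank every tier by rate: Sunflower/T1 21 > Sunflower/T2 20 > Soy/T1 18 > Lentils/T1 15 > Cotton/T1 12 > Cotton/T2 11 > Lentils/T2 10 > Soy/T2 8.
Sunflower/T1 (21): +5 → 19 left.
Sunflower T2 at 20: fill all 2 → 17 left.
Fill Soy T1 block (7 at 18) → 10 left.
Lentils T1 at 15: fill all 4 → 6 left.
Cotton T1 at 12: fill all 5 → 1 left.
Cotton/T2: +1 of 7 at 11; pool empty.
Total = 21×5 + 20×2 + 18×7 + 15×4 + 12×5 + 11×1 = 402.

402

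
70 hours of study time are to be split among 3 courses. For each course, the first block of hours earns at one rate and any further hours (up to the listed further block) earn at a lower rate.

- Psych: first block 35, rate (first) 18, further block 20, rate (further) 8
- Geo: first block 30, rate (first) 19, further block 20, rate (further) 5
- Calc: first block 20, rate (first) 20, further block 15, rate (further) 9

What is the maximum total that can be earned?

Treat each block as its own option and order by rate: Calc/tier1 20 > Geo/tier1 19 > Psych/tier1 18 > Calc/tier2 9 > Psych/tier2 8 > Geo/tier2 5.
Calc/tier1 (20): +20 ; 50 left.
Fill Geo tier1 block (30 at 19) ; 20 left.
20 remain; put them into Psych tier1 at 18.
Total = 20×20 + 19×30 + 18×20 = 1330.

1330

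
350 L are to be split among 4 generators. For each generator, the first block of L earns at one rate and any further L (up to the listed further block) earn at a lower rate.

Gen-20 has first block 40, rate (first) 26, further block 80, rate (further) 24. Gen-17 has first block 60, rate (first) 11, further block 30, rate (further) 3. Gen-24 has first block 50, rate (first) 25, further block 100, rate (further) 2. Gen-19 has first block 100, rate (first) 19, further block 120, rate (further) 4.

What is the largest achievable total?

Rank every tier by rate: Gen-20/tier1 26 > Gen-24/tier1 25 > Gen-20/tier2 24 > Gen-19/tier1 19 > Gen-17/tier1 11 > Gen-19/tier2 4 > Gen-17/tier2 3 > Gen-24/tier2 2.
Gen-20 tier1 at 26: fill all 40 — 310 left.
Fill Gen-24 tier1 block (50 at 25) — 260 left.
Gen-20/tier2 (24): +80 — 180 left.
Gen-19 tier1 at 19: fill all 100 — 80 left.
Fill Gen-17 tier1 block (60 at 11) — 20 left.
20 remain; put them into Gen-19 tier2 at 4.
Total = 26×40 + 25×50 + 24×80 + 19×100 + 11×60 + 4×20 = 6850.

6850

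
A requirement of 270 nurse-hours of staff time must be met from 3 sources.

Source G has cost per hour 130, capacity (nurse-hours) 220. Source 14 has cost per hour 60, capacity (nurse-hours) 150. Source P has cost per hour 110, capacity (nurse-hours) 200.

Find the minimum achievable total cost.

22200

Use sources in increasing cost order.
Source 14 (60): use full 150 → 120 nurse-hours to go.
Take 120 from Source P at 110 to finish.
Source G: unused.
Cost = 150×60 + 120×110 = 22200.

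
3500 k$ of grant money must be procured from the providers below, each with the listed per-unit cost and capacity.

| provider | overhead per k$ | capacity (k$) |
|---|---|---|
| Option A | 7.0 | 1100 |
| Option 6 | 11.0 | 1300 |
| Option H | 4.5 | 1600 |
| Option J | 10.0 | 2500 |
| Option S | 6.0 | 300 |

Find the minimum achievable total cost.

21700

Cheapest first:
Take 1600 from Option H at 4.5 → need 1900 more.
Take 300 from Option S at 6.0 → need 1600 more.
Take 1100 from Option A at 7.0 → need 500 more.
Take 500 from Option J at 10.0 to finish.
Option 6: unused.
Cost = 1600×4.5 + 300×6.0 + 1100×7.0 + 500×10.0 = 21700.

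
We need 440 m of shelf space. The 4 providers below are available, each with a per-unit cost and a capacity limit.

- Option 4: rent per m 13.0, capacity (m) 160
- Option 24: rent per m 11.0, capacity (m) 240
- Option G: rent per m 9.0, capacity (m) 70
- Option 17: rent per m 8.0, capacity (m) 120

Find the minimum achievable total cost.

4360

Cheapest first:
Option 17 (8.0): use full 120 ; 320 m to go.
Option G at 9.0: take all 70 m ; 250 still needed.
Option 24 (11.0): use full 240 ; 10 m to go.
Take 10 from Option 4 at 13.0 to finish.
Cost = 120×8.0 + 70×9.0 + 240×11.0 + 10×13.0 = 4360.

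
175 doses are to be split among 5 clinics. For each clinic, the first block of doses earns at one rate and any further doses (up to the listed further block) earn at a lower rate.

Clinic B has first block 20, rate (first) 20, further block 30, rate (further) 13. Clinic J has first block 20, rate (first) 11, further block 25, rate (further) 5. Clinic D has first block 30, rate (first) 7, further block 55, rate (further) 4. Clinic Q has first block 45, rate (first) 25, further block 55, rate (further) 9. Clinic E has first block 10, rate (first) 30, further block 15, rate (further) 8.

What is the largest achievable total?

2885

Order all 10 blocks by rate: Clinic E/T1 30 > Clinic Q/T1 25 > Clinic B/T1 20 > Clinic B/T2 13 > Clinic J/T1 11 > Clinic Q/T2 9 > Clinic E/T2 8 > Clinic D/T1 7 > Clinic J/T2 5 > Clinic D/T2 4.
Clinic E/T1 (30): +10 ; 165 left.
Fill Clinic Q T1 block (45 at 25) ; 120 left.
Fill Clinic B T1 block (20 at 20) ; 100 left.
Fill Clinic B T2 block (30 at 13) ; 70 left.
Clinic J/T1 (11): +20 ; 50 left.
Clinic Q/T2: +50 of 55 at 9; pool empty.
Total = 30×10 + 25×45 + 20×20 + 13×30 + 11×20 + 9×50 = 2885.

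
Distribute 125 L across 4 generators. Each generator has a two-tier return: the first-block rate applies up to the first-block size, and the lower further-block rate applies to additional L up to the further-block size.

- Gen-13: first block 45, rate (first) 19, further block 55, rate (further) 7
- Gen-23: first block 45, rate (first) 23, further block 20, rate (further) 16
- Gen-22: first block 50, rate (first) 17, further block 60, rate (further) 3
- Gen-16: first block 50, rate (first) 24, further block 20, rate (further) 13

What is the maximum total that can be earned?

2805

Treat each block as its own option and order by rate: Gen-16/first 24 > Gen-23/first 23 > Gen-13/first 19 > Gen-22/first 17 > Gen-23/second 16 > Gen-16/second 13 > Gen-13/second 7 > Gen-22/second 3.
Fill Gen-16 first block (50 at 24) ; 75 left.
Gen-23/first (23): +45 ; 30 left.
Gen-13/first: +30 of 45 at 19; pool empty.
Total = 24×50 + 23×45 + 19×30 = 2805.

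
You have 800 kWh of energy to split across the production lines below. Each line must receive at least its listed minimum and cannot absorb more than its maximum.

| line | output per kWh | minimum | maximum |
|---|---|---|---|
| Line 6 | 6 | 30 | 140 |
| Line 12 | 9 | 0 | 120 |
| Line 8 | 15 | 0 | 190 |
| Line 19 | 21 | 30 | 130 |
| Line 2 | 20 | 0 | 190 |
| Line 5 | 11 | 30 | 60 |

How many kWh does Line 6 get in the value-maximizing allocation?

Meeting every minimum uses 30+0+0+30+0+30 = 90 kWh, leaving 710.
Highest output per kWh first: Line 19 21 > Line 2 20 > Line 8 15 > Line 5 11 > Line 12 9 > Line 6 6.
Line 19: +100 to 130 (cap) ; 610 left.
Line 2: +190 to 190 (cap) ; 420 left.
Give Line 8 190 more to hit its cap of 190 ; 230 left.
Line 5 takes 30 more to reach its cap of 60 ; 200 left.
Give Line 12 120 more to hit its cap of 120 ; 80 left.
Line 6 has room for 110 more but only 80 remain, so it gets 110.

110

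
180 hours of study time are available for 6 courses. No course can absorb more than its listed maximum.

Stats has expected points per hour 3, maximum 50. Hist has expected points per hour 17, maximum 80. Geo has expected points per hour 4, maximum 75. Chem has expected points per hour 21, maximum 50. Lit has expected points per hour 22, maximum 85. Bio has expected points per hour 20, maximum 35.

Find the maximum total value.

Highest expected points per hour first: Lit 22 > Chem 21 > Bio 20 > Hist 17 > Geo 4 > Stats 3.
Give Lit 85 to hit its cap of 85 → 95 left.
Chem: +50 to 50 (cap) → 45 left.
Bio: +35 to 35 (cap) → 10 left.
Hist has room for 80 but only 10 remain, so it gets 10.
Total = 17×10 + 21×50 + 22×85 + 20×35 = 3790.

3790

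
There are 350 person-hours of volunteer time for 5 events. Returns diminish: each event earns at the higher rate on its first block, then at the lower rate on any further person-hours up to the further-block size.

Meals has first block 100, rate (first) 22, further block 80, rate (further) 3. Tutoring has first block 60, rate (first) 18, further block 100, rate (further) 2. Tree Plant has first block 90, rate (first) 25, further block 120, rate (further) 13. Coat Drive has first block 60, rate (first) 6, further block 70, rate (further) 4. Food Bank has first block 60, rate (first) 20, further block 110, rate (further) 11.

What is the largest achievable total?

Treat each block as its own option and order by rate: Tree Plant/tier1 25 > Meals/tier1 22 > Food Bank/tier1 20 > Tutoring/tier1 18 > Tree Plant/tier2 13 > Food Bank/tier2 11 > Coat Drive/tier1 6 > Coat Drive/tier2 4 > Meals/tier2 3 > Tutoring/tier2 2.
Tree Plant tier1 at 25: fill all 90 — 260 left.
Fill Meals tier1 block (100 at 22) — 160 left.
Food Bank tier1 at 20: fill all 60 — 100 left.
Tutoring/tier1 (18): +60 — 40 left.
Tree Plant/tier2: +40 of 120 at 13; pool empty.
Total = 25×90 + 22×100 + 20×60 + 18×60 + 13×40 = 7250.

7250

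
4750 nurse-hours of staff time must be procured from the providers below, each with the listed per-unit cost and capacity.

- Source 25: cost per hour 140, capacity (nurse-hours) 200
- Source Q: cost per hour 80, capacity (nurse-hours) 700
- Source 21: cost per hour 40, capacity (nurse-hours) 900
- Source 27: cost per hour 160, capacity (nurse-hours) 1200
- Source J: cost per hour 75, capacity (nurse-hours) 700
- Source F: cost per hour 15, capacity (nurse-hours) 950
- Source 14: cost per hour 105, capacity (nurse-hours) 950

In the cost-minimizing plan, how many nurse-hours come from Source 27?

Cheapest first:
Source F (15): use full 950 — 3800 nurse-hours to go.
Take 900 from Source 21 at 40 — need 2900 more.
Source J at 75: take all 700 nurse-hours — 2200 still needed.
Source Q (80): use full 700 — 1500 nurse-hours to go.
Source 14 at 105: take all 950 nurse-hours — 550 still needed.
Source 25 at 140: take all 200 nurse-hours — 350 still needed.
Source 27 (160): take the remaining 350 — done.

350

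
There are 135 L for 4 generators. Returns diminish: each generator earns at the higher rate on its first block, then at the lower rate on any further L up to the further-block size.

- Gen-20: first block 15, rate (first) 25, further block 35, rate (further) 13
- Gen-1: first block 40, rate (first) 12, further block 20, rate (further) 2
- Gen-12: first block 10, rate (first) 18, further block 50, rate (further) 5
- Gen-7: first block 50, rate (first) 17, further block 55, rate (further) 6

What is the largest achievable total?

Order all 8 blocks by rate: Gen-20/first 25 > Gen-12/first 18 > Gen-7/first 17 > Gen-20/second 13 > Gen-1/first 12 > Gen-7/second 6 > Gen-12/second 5 > Gen-1/second 2.
Gen-20/first (25): +15 ; 120 left.
Gen-12 first at 18: fill all 10 ; 110 left.
Gen-7 first at 17: fill all 50 ; 60 left.
Fill Gen-20 second block (35 at 13) ; 25 left.
Gen-1/first: +25 of 40 at 12; pool empty.
Total = 25×15 + 18×10 + 17×50 + 13×35 + 12×25 = 2160.

2160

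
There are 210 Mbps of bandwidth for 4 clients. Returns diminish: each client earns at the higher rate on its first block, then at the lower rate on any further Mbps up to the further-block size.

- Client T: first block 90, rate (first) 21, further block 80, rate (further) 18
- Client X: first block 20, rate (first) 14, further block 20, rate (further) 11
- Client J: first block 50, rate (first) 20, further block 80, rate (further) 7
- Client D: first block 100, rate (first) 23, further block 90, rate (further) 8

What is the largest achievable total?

4590

Treat each block as its own option and order by rate: Client D/tier1 23 > Client T/tier1 21 > Client J/tier1 20 > Client T/tier2 18 > Client X/tier1 14 > Client X/tier2 11 > Client D/tier2 8 > Client J/tier2 7.
Client D/tier1 (23): +100 → 110 left.
Client T/tier1 (21): +90 → 20 left.
20 remain; put them into Client J tier1 at 20.
Total = 23×100 + 21×90 + 20×20 = 4590.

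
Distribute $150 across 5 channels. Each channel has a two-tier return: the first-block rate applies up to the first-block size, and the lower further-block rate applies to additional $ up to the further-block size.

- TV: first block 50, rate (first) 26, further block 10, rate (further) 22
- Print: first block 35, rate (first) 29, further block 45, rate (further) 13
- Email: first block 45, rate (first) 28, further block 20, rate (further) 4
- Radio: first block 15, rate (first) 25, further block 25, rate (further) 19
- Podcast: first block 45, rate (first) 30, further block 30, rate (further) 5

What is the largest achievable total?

4275

Order all 10 blocks by rate: Podcast/T1 30 > Print/T1 29 > Email/T1 28 > TV/T1 26 > Radio/T1 25 > TV/T2 22 > Radio/T2 19 > Print/T2 13 > Podcast/T2 5 > Email/T2 4.
Podcast/T1 (30): +45 ; 105 left.
Print/T1 (29): +35 ; 70 left.
Email T1 at 28: fill all 45 ; 25 left.
TV T1 at 26: only 25 left, fill 25.
Total = 30×45 + 29×35 + 28×45 + 26×25 = 4275.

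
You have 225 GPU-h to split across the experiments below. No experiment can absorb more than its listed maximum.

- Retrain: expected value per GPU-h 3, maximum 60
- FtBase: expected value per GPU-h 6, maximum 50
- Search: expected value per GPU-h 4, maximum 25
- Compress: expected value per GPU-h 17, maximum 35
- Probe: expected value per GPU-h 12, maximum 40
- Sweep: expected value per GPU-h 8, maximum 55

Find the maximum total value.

1975

Order the experiments by expected value per GPU-h: Compress 17 > Probe 12 > Sweep 8 > FtBase 6 > Search 4 > Retrain 3.
Give Compress 35 to hit its cap of 35 → 190 left.
Probe takes 40 to reach its cap of 40 → 150 left.
Give Sweep 55 to hit its cap of 55 → 95 left.
FtBase takes 50 to reach its cap of 50 → 45 left.
Search: +25 to 25 (cap) → 20 left.
Retrain has room for 60 but only 20 remain, so it gets 20.
Total = 3×20 + 6×50 + 4×25 + 17×35 + 12×40 + 8×55 = 1975.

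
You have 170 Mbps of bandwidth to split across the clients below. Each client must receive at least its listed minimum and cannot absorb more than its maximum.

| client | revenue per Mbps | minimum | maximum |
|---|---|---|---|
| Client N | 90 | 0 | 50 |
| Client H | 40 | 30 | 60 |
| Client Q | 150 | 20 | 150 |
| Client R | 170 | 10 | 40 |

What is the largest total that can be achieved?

23000

Meeting every minimum uses 0+30+20+10 = 60 Mbps, leaving 110.
Order the clients by revenue per Mbps: Client R 170 > Client Q 150 > Client N 90 > Client H 40.
Client R takes 30 more to reach its cap of 40 → 80 left.
Only 80 left; Client Q takes them to reach 100.
Total = 40×30 + 150×100 + 170×40 = 23000.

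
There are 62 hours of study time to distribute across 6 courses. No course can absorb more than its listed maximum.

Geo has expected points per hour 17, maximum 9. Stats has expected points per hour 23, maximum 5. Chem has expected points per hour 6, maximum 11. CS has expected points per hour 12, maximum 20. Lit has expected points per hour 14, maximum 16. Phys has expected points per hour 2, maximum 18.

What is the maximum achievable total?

Rank by expected points per hour: Stats 23 > Geo 17 > Lit 14 > CS 12 > Chem 6 > Phys 2.
Stats takes 5 to reach its cap of 5 → 57 left.
Geo takes 9 to reach its cap of 9 → 48 left.
Give Lit 16 to hit its cap of 16 → 32 left.
CS takes 20 to reach its cap of 20 → 12 left.
Chem takes 11 to reach its cap of 11 → 1 left.
Phys has room for 18 but only 1 remain, so it gets 1.
Total = 17×9 + 23×5 + 6×11 + 12×20 + 14×16 + 2×1 = 800.

800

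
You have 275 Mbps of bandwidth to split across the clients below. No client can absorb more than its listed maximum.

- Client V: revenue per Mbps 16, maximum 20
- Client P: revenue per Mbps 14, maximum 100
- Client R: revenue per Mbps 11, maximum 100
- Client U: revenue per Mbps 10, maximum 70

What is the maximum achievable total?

3370

Order the clients by revenue per Mbps: Client V 16 > Client P 14 > Client R 11 > Client U 10.
Client V takes 20 to reach its cap of 20 ; 255 left.
Client P: +100 to 100 (cap) ; 155 left.
Client R: +100 to 100 (cap) ; 55 left.
Client U has room for 70 but only 55 remain, so it gets 55.
Total = 16×20 + 14×100 + 11×100 + 10×55 = 3370.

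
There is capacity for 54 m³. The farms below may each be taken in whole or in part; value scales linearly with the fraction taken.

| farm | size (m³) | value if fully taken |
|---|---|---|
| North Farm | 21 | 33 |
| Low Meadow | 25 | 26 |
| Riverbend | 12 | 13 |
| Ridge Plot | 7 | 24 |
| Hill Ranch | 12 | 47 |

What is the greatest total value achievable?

119.08

Best value per unit of size first: Hill Ranch 47/12≈3.92, Ridge Plot 24/7≈3.43, North Farm 33/21≈1.57, Riverbend 13/12≈1.08, Low Meadow 26/25≈1.04.
All 12 m³ of Hill Ranch fit (value 47) — 42 remain.
All 7 m³ of Ridge Plot fit (value 24) — 35 remain.
North Farm: take in full, 21 m³ for value 33 — 14 left.
Take all of Riverbend (12 m³, value 13) — 2 m³ left.
Only 2 m³ remain; take 2/25 of Low Meadow for value 26×2/25 = 2.08.
Total value = 119.08.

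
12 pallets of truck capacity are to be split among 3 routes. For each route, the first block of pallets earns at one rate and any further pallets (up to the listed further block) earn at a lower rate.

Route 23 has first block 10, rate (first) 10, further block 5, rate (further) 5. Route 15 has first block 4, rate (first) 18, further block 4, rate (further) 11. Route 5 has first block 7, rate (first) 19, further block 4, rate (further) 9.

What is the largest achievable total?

216

Rank every tier by rate: Route 5/T1 19 > Route 15/T1 18 > Route 15/T2 11 > Route 23/T1 10 > Route 5/T2 9 > Route 23/T2 5.
Fill Route 5 T1 block (7 at 19) — 5 left.
Fill Route 15 T1 block (4 at 18) — 1 left.
1 remain; put them into Route 15 T2 at 11.
Total = 19×7 + 18×4 + 11×1 = 216.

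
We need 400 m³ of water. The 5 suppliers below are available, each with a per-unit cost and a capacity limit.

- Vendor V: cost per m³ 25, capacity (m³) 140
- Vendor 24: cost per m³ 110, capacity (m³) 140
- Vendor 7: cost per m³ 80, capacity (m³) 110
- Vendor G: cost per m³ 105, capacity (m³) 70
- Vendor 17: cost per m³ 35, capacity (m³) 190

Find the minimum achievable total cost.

Cheapest first:
Take 140 from Vendor V at 25 → need 260 more.
Take 190 from Vendor 17 at 35 → need 70 more.
Take 70 from Vendor 7 at 80 to finish.
Vendor G, Vendor 24: unused.
Cost = 140×25 + 190×35 + 70×80 = 15750.

15750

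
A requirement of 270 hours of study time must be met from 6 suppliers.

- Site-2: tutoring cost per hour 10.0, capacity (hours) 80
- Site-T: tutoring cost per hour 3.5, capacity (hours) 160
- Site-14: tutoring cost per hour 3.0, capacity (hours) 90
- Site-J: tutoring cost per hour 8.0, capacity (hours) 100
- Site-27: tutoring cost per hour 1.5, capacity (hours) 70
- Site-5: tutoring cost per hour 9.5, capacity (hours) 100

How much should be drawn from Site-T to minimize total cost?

Cheapest first:
Site-27 at 1.5: take all 70 hours — 200 still needed.
Site-14 at 3.0: take all 90 hours — 110 still needed.
Site-T (3.5): take the remaining 110 — done.
Site-J, Site-5, Site-2: unused.

110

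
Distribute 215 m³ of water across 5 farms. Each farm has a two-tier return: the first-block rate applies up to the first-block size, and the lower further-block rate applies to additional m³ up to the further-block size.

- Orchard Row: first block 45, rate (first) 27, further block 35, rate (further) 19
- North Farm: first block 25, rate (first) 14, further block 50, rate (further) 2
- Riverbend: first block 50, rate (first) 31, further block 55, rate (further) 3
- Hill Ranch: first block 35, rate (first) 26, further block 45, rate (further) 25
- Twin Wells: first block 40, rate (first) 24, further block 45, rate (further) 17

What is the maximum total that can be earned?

5760

Treat each block as its own option and order by rate: Riverbend/tier1 31 > Orchard Row/tier1 27 > Hill Ranch/tier1 26 > Hill Ranch/tier2 25 > Twin Wells/tier1 24 > Orchard Row/tier2 19 > Twin Wells/tier2 17 > North Farm/tier1 14 > Riverbend/tier2 3 > North Farm/tier2 2.
Fill Riverbend tier1 block (50 at 31) ; 165 left.
Fill Orchard Row tier1 block (45 at 27) ; 120 left.
Hill Ranch/tier1 (26): +35 ; 85 left.
Hill Ranch tier2 at 25: fill all 45 ; 40 left.
Fill Twin Wells tier1 block (40 at 24) ; 0 left.
Total = 31×50 + 27×45 + 26×35 + 25×45 + 24×40 = 5760.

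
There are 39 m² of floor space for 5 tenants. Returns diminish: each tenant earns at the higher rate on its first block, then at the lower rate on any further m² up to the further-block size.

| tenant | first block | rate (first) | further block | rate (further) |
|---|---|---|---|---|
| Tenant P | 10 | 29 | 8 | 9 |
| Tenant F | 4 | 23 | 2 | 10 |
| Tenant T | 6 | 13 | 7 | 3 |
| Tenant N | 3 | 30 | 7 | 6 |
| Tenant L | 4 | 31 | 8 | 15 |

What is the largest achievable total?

832

Order all 10 blocks by rate: Tenant L/tier1 31 > Tenant N/tier1 30 > Tenant P/tier1 29 > Tenant F/tier1 23 > Tenant L/tier2 15 > Tenant T/tier1 13 > Tenant F/tier2 10 > Tenant P/tier2 9 > Tenant N/tier2 6 > Tenant T/tier2 3.
Tenant L tier1 at 31: fill all 4 ; 35 left.
Tenant N tier1 at 30: fill all 3 ; 32 left.
Tenant P/tier1 (29): +10 ; 22 left.
Fill Tenant F tier1 block (4 at 23) ; 18 left.
Tenant L tier2 at 15: fill all 8 ; 10 left.
Tenant T tier1 at 13: fill all 6 ; 4 left.
Tenant F tier2 at 10: fill all 2 ; 2 left.
Tenant P/tier2: +2 of 8 at 9; pool empty.
Total = 31×4 + 30×3 + 29×10 + 23×4 + 15×8 + 13×6 + 10×2 + 9×2 = 832.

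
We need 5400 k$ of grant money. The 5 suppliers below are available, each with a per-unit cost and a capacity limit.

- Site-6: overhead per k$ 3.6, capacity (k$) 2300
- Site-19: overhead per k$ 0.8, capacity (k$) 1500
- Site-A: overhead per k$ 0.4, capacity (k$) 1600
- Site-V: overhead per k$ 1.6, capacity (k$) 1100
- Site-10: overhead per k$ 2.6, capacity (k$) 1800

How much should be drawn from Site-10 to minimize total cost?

Use suppliers in increasing cost order.
Site-A at 0.4: take all 1600 k$ ; 3800 still needed.
Site-19 (0.8): use full 1500 ; 2300 k$ to go.
Take 1100 from Site-V at 1.6 ; need 1200 more.
Site-10 at 2.6: take 1200 of its 1800 ; requirement met.
Site-6: unused.

1200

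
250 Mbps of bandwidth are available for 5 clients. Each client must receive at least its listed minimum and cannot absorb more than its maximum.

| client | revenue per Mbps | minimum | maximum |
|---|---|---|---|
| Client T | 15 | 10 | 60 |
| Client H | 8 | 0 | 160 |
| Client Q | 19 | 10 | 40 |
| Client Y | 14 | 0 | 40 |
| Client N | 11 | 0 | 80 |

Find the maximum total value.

3340

Meeting every minimum uses 10+0+10+0+0 = 20 Mbps, leaving 230.
Rank by revenue per Mbps: Client Q 19 > Client T 15 > Client Y 14 > Client N 11 > Client H 8.
Client Q: +30 to 40 (cap) ; 200 left.
Client T: +50 to 60 (cap) ; 150 left.
Client Y: +40 to 40 (cap) ; 110 left.
Client N takes 80 more to reach its cap of 80 ; 30 left.
Client H: +30 (room for 160) → 30. Pool exhausted.
Total = 15×60 + 8×30 + 19×40 + 14×40 + 11×80 = 3340.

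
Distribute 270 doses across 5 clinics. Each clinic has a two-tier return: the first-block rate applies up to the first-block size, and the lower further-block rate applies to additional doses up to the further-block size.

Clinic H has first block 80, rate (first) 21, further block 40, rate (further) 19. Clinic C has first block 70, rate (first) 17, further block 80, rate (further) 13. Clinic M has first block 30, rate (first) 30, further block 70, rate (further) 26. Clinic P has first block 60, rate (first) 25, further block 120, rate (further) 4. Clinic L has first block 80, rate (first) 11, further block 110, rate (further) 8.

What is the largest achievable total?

Order all 10 blocks by rate: Clinic M/T1 30 > Clinic M/T2 26 > Clinic P/T1 25 > Clinic H/T1 21 > Clinic H/T2 19 > Clinic C/T1 17 > Clinic C/T2 13 > Clinic L/T1 11 > Clinic L/T2 8 > Clinic P/T2 4.
Clinic M/T1 (30): +30 ; 240 left.
Fill Clinic M T2 block (70 at 26) ; 170 left.
Clinic P/T1 (25): +60 ; 110 left.
Fill Clinic H T1 block (80 at 21) ; 30 left.
Clinic H T2 at 19: only 30 left, fill 30.
Total = 30×30 + 26×70 + 25×60 + 21×80 + 19×30 = 6470.

6470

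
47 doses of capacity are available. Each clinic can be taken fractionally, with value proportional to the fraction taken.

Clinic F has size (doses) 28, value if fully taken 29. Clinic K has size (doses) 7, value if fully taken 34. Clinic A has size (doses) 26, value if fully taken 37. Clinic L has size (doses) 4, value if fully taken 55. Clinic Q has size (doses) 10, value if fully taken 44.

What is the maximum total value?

Sort by value density: Clinic L 55/4≈13.8, Clinic K 34/7≈4.86, Clinic Q 44/10≈4.4, Clinic A 37/26≈1.42, Clinic F 29/28≈1.04.
All 4 doses of Clinic L fit (value 55) → 43 remain.
All 7 doses of Clinic K fit (value 34) → 36 remain.
Take all of Clinic Q (10 doses, value 44) → 26 doses left.
All 26 doses of Clinic A fit (value 37) → 0 remain.
Total value = 170.

170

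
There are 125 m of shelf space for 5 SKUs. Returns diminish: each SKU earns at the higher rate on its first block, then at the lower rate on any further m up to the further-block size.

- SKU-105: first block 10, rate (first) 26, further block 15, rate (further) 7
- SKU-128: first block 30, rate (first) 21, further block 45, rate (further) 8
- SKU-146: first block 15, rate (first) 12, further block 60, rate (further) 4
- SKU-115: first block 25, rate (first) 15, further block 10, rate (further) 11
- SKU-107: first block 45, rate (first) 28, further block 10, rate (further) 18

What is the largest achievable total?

2765

Rank every tier by rate: SKU-107/tier1 28 > SKU-105/tier1 26 > SKU-128/tier1 21 > SKU-107/tier2 18 > SKU-115/tier1 15 > SKU-146/tier1 12 > SKU-115/tier2 11 > SKU-128/tier2 8 > SKU-105/tier2 7 > SKU-146/tier2 4.
Fill SKU-107 tier1 block (45 at 28) — 80 left.
Fill SKU-105 tier1 block (10 at 26) — 70 left.
SKU-128 tier1 at 21: fill all 30 — 40 left.
Fill SKU-107 tier2 block (10 at 18) — 30 left.
SKU-115 tier1 at 15: fill all 25 — 5 left.
SKU-146 tier1 at 12: only 5 left, fill 5.
Total = 28×45 + 26×10 + 21×30 + 18×10 + 15×25 + 12×5 = 2765.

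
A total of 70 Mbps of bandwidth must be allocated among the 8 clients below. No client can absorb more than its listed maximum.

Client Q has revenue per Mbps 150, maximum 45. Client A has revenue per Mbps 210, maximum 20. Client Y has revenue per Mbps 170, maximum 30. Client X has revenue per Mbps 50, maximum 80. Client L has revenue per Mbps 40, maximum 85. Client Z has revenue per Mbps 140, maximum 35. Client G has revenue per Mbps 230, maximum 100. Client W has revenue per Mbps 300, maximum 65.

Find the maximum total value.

20650

Order the clients by revenue per Mbps: Client W 300 > Client G 230 > Client A 210 > Client Y 170 > Client Q 150 > Client Z 140 > Client X 50 > Client L 40.
Client W: +65 to 65 (cap) — 5 left.
Only 5 left; Client G takes them to reach 5.
Total = 230×5 + 300×65 = 20650.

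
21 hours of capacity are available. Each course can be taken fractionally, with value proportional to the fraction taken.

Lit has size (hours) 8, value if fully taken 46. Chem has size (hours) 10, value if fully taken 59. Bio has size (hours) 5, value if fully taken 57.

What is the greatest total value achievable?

Sort by value density: Bio 57/5≈11.4, Chem 59/10≈5.9, Lit 46/8≈5.75.
Take all of Bio (5 hours, value 57) — 16 hours left.
Chem: take in full, 10 hours for value 59 — 6 left.
6 hours left: a 6/8 share of Lit gives 46×6/8 = 34.5.
Total value = 150.5.

150.5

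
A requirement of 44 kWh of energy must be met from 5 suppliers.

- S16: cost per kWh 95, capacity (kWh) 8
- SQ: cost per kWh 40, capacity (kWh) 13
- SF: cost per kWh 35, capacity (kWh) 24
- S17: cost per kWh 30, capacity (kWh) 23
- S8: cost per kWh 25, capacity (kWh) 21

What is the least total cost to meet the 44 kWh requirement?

Use suppliers in increasing cost order.
Take 21 from S8 at 25 — need 23 more.
Take 23 from S17 at 30 — need 0 more.
SF, SQ, S16: unused.
Cost = 21×25 + 23×30 = 1215.

1215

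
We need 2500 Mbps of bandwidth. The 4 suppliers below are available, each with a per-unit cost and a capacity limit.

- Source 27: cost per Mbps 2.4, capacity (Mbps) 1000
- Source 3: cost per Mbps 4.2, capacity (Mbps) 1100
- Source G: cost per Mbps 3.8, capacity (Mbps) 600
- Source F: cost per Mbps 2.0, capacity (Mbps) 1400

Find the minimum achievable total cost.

Use suppliers in increasing cost order.
Take 1400 from Source F at 2.0 → need 1100 more.
Source 27 at 2.4: take all 1000 Mbps → 100 still needed.
Take 100 from Source G at 3.8 to finish.
Source 3: unused.
Cost = 1400×2.0 + 1000×2.4 + 100×3.8 = 5580.

5580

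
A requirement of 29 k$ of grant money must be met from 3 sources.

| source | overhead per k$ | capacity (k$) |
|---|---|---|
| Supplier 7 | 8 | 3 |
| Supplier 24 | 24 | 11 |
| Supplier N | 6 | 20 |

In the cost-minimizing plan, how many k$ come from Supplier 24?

6

Fill from the cheapest source first.
Supplier N (6): use full 20 — 9 k$ to go.
Supplier 7 at 8: take all 3 k$ — 6 still needed.
Supplier 24 at 24: take 6 of its 11 — requirement met.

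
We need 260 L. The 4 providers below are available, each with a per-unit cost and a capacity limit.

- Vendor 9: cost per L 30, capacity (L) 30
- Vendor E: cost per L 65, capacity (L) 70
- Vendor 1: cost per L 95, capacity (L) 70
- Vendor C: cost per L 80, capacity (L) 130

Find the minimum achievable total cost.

Use providers in increasing cost order.
Vendor 9 (30): use full 30 — 230 L to go.
Vendor E (65): use full 70 — 160 L to go.
Vendor C (80): use full 130 — 30 L to go.
Vendor 1 (95): take the remaining 30 — done.
Cost = 30×30 + 70×65 + 130×80 + 30×95 = 18700.

18700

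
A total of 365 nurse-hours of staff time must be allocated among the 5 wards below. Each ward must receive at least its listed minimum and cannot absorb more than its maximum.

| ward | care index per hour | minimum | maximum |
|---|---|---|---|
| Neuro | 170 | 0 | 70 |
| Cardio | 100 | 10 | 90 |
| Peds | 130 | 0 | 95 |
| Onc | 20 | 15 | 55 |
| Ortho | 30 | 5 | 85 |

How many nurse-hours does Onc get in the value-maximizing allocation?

Meeting every minimum uses 0+10+0+15+5 = 30 nurse-hours, leaving 335.
Rank by care index per hour: Neuro 170 > Peds 130 > Cardio 100 > Ortho 30 > Onc 20.
Neuro: +70 to 70 (cap) → 265 left.
Give Peds 95 more to hit its cap of 95 → 170 left.
Give Cardio 80 more to hit its cap of 90 → 90 left.
Give Ortho 80 more to hit its cap of 85 → 10 left.
Only 10 left; Onc takes them to reach 25.

25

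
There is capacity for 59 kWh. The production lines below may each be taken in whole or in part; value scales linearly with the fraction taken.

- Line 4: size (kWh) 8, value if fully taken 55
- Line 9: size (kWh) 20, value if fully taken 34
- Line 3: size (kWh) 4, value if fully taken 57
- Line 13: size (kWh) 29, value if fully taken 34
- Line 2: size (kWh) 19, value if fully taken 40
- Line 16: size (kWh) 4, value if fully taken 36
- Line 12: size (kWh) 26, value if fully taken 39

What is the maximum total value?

228

Sort by value density: Line 3 57/4≈14.2, Line 16 36/4≈9, Line 4 55/8≈6.88, Line 2 40/19≈2.11, Line 9 34/20≈1.7, Line 12 39/26≈1.5, Line 13 34/29≈1.17.
All 4 kWh of Line 3 fit (value 57) — 55 remain.
Take all of Line 16 (4 kWh, value 36) — 51 kWh left.
Line 4: take in full, 8 kWh for value 55 — 43 left.
Take all of Line 2 (19 kWh, value 40) — 24 kWh left.
Line 9: take in full, 20 kWh for value 34 — 4 left.
4 kWh left: a 4/26 share of Line 12 gives 39×4/26 = 6.
Total value = 228.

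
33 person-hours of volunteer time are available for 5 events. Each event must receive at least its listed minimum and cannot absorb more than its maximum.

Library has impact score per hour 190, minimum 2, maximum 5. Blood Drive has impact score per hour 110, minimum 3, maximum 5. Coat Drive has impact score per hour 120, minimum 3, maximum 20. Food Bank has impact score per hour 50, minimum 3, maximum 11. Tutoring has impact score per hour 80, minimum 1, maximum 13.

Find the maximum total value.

Meeting every minimum uses 2+3+3+3+1 = 12 person-hours, leaving 21.
Rank by impact score per hour: Library 190 > Coat Drive 120 > Blood Drive 110 > Tutoring 80 > Food Bank 50.
Library takes 3 more to reach its cap of 5 → 18 left.
Coat Drive takes 17 more to reach its cap of 20 → 1 left.
Blood Drive: +1 (room for 2) → 4. Pool exhausted.
Total = 190×5 + 110×4 + 120×20 + 50×3 + 80×1 = 4020.

4020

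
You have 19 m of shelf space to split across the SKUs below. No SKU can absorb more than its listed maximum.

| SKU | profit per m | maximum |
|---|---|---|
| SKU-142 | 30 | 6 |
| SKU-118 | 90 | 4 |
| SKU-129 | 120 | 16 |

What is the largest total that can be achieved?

Rank by profit per m: SKU-129 120 > SKU-118 90 > SKU-142 30.
Give SKU-129 16 to hit its cap of 16 → 3 left.
SKU-118: +3 (room for 4) → 3. Pool exhausted.
Total = 90×3 + 120×16 = 2190.

2190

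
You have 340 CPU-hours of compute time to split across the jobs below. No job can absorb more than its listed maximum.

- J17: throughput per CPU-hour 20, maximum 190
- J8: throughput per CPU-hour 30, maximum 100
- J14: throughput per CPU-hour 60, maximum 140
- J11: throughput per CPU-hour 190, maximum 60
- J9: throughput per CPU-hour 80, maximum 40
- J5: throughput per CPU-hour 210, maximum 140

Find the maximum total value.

Highest throughput per CPU-hour first: J5 210 > J11 190 > J9 80 > J14 60 > J8 30 > J17 20.
J5: +140 to 140 (cap) — 200 left.
J11 takes 60 to reach its cap of 60 — 140 left.
J9 takes 40 to reach its cap of 40 — 100 left.
J14 has room for 140 but only 100 remain, so it gets 100.
Total = 60×100 + 190×60 + 80×40 + 210×140 = 50000.

50000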